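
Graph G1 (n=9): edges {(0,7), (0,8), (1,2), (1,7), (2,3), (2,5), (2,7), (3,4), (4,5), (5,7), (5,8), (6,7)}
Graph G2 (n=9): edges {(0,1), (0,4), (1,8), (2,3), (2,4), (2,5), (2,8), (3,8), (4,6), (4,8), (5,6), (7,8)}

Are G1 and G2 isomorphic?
Yes, isomorphic

The graphs are isomorphic.
One valid mapping φ: V(G1) → V(G2): 0→1, 1→3, 2→2, 3→5, 4→6, 5→4, 6→7, 7→8, 8→0

Verify φ preserves adjacency — for each edge of G1, its image is an edge of G2:
  (0,7) → (φ(0),φ(7)) = (1,8) ∈ E(G2) ✓
  (0,8) → (φ(0),φ(8)) = (0,1) ∈ E(G2) ✓
  (1,2) → (φ(1),φ(2)) = (2,3) ∈ E(G2) ✓
  (1,7) → (φ(1),φ(7)) = (3,8) ∈ E(G2) ✓
  (2,3) → (φ(2),φ(3)) = (2,5) ∈ E(G2) ✓
  (2,5) → (φ(2),φ(5)) = (2,4) ∈ E(G2) ✓
  (2,7) → (φ(2),φ(7)) = (2,8) ∈ E(G2) ✓
  (3,4) → (φ(3),φ(4)) = (5,6) ∈ E(G2) ✓
  (4,5) → (φ(4),φ(5)) = (4,6) ∈ E(G2) ✓
  (5,7) → (φ(5),φ(7)) = (4,8) ∈ E(G2) ✓
  (5,8) → (φ(5),φ(8)) = (0,4) ∈ E(G2) ✓
  (6,7) → (φ(6),φ(7)) = (7,8) ∈ E(G2) ✓
All 12 edges of G1 map to edges of G2, and |E(G1)| = |E(G2)| = 12, so φ is a bijection on edges as well as vertices. Hence G1 ≅ G2.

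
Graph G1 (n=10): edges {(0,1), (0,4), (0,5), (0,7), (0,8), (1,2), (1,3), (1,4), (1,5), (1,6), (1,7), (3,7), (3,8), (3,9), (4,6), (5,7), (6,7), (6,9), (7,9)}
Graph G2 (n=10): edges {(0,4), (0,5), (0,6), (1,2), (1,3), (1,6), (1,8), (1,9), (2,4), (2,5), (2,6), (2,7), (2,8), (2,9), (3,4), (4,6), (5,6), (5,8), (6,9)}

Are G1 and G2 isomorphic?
Yes, isomorphic

The graphs are isomorphic.
One valid mapping φ: V(G1) → V(G2): 0→1, 1→2, 2→7, 3→4, 4→8, 5→9, 6→5, 7→6, 8→3, 9→0

Verify φ preserves adjacency — for each edge of G1, its image is an edge of G2:
  (0,1) → (φ(0),φ(1)) = (1,2) ∈ E(G2) ✓
  (0,4) → (φ(0),φ(4)) = (1,8) ∈ E(G2) ✓
  (0,5) → (φ(0),φ(5)) = (1,9) ∈ E(G2) ✓
  (0,7) → (φ(0),φ(7)) = (1,6) ∈ E(G2) ✓
  (0,8) → (φ(0),φ(8)) = (1,3) ∈ E(G2) ✓
  (1,2) → (φ(1),φ(2)) = (2,7) ∈ E(G2) ✓
  (1,3) → (φ(1),φ(3)) = (2,4) ∈ E(G2) ✓
  (1,4) → (φ(1),φ(4)) = (2,8) ∈ E(G2) ✓
  (1,5) → (φ(1),φ(5)) = (2,9) ∈ E(G2) ✓
  (1,6) → (φ(1),φ(6)) = (2,5) ∈ E(G2) ✓
  (1,7) → (φ(1),φ(7)) = (2,6) ∈ E(G2) ✓
  (3,7) → (φ(3),φ(7)) = (4,6) ∈ E(G2) ✓
  (3,8) → (φ(3),φ(8)) = (3,4) ∈ E(G2) ✓
  (3,9) → (φ(3),φ(9)) = (0,4) ∈ E(G2) ✓
  (4,6) → (φ(4),φ(6)) = (5,8) ∈ E(G2) ✓
  (5,7) → (φ(5),φ(7)) = (6,9) ∈ E(G2) ✓
  (6,7) → (φ(6),φ(7)) = (5,6) ∈ E(G2) ✓
  (6,9) → (φ(6),φ(9)) = (0,5) ∈ E(G2) ✓
  (7,9) → (φ(7),φ(9)) = (0,6) ∈ E(G2) ✓
All 19 edges of G1 map to edges of G2, and |E(G1)| = |E(G2)| = 19, so φ is a bijection on edges as well as vertices. Hence G1 ≅ G2.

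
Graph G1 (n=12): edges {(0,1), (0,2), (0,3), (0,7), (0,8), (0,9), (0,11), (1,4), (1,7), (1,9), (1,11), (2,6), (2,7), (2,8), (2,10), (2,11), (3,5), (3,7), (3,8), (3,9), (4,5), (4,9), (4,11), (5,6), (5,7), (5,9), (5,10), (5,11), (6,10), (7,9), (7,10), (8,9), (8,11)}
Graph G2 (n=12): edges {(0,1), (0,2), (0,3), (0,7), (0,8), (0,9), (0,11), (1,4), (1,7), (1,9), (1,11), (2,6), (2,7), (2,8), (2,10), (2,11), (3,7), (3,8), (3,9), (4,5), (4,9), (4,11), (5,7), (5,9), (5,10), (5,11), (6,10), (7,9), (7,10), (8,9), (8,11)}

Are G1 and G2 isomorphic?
No, not isomorphic

The graphs are NOT isomorphic.

Counting edges: G1 has 33 edge(s); G2 has 31 edge(s).
Edge count is an isomorphism invariant (a bijection on vertices induces a bijection on edges), so differing edge counts rule out isomorphism.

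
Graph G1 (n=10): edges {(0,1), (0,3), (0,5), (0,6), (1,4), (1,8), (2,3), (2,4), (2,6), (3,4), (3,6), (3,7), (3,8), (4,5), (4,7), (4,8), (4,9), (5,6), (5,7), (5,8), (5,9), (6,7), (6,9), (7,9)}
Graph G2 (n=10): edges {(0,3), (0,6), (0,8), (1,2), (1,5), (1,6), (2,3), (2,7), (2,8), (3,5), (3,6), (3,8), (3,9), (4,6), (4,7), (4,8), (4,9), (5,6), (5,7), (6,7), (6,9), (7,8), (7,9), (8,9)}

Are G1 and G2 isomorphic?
Yes, isomorphic

The graphs are isomorphic.
One valid mapping φ: V(G1) → V(G2): 0→2, 1→1, 2→0, 3→3, 4→6, 5→7, 6→8, 7→9, 8→5, 9→4

Verify φ preserves adjacency — for each edge of G1, its image is an edge of G2:
  (0,1) → (φ(0),φ(1)) = (1,2) ∈ E(G2) ✓
  (0,3) → (φ(0),φ(3)) = (2,3) ∈ E(G2) ✓
  (0,5) → (φ(0),φ(5)) = (2,7) ∈ E(G2) ✓
  (0,6) → (φ(0),φ(6)) = (2,8) ∈ E(G2) ✓
  (1,4) → (φ(1),φ(4)) = (1,6) ∈ E(G2) ✓
  (1,8) → (φ(1),φ(8)) = (1,5) ∈ E(G2) ✓
  (2,3) → (φ(2),φ(3)) = (0,3) ∈ E(G2) ✓
  (2,4) → (φ(2),φ(4)) = (0,6) ∈ E(G2) ✓
  (2,6) → (φ(2),φ(6)) = (0,8) ∈ E(G2) ✓
  (3,4) → (φ(3),φ(4)) = (3,6) ∈ E(G2) ✓
  (3,6) → (φ(3),φ(6)) = (3,8) ∈ E(G2) ✓
  (3,7) → (φ(3),φ(7)) = (3,9) ∈ E(G2) ✓
  (3,8) → (φ(3),φ(8)) = (3,5) ∈ E(G2) ✓
  (4,5) → (φ(4),φ(5)) = (6,7) ∈ E(G2) ✓
  (4,7) → (φ(4),φ(7)) = (6,9) ∈ E(G2) ✓
  (4,8) → (φ(4),φ(8)) = (5,6) ∈ E(G2) ✓
  (4,9) → (φ(4),φ(9)) = (4,6) ∈ E(G2) ✓
  (5,6) → (φ(5),φ(6)) = (7,8) ∈ E(G2) ✓
  (5,7) → (φ(5),φ(7)) = (7,9) ∈ E(G2) ✓
  (5,8) → (φ(5),φ(8)) = (5,7) ∈ E(G2) ✓
  (5,9) → (φ(5),φ(9)) = (4,7) ∈ E(G2) ✓
  (6,7) → (φ(6),φ(7)) = (8,9) ∈ E(G2) ✓
  (6,9) → (φ(6),φ(9)) = (4,8) ∈ E(G2) ✓
  (7,9) → (φ(7),φ(9)) = (4,9) ∈ E(G2) ✓
All 24 edges of G1 map to edges of G2, and |E(G1)| = |E(G2)| = 24, so φ is a bijection on edges as well as vertices. Hence G1 ≅ G2.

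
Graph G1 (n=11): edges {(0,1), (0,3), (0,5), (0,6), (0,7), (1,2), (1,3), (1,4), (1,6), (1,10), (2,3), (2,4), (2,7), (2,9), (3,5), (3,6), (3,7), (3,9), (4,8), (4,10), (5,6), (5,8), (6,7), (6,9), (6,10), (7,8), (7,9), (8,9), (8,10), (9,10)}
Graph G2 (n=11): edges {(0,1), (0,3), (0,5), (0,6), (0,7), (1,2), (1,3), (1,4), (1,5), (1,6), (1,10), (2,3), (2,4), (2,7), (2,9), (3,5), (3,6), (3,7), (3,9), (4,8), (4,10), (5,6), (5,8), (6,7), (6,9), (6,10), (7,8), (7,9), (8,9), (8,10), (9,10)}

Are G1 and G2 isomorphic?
No, not isomorphic

The graphs are NOT isomorphic.

Counting edges: G1 has 30 edge(s); G2 has 31 edge(s).
Edge count is an isomorphism invariant (a bijection on vertices induces a bijection on edges), so differing edge counts rule out isomorphism.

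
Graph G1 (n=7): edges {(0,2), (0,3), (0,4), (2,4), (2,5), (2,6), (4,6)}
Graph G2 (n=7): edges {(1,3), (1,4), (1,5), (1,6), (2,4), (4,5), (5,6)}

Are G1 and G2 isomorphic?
Yes, isomorphic

The graphs are isomorphic.
One valid mapping φ: V(G1) → V(G2): 0→4, 1→0, 2→1, 3→2, 4→5, 5→3, 6→6

Verify φ preserves adjacency — for each edge of G1, its image is an edge of G2:
  (0,2) → (φ(0),φ(2)) = (1,4) ∈ E(G2) ✓
  (0,3) → (φ(0),φ(3)) = (2,4) ∈ E(G2) ✓
  (0,4) → (φ(0),φ(4)) = (4,5) ∈ E(G2) ✓
  (2,4) → (φ(2),φ(4)) = (1,5) ∈ E(G2) ✓
  (2,5) → (φ(2),φ(5)) = (1,3) ∈ E(G2) ✓
  (2,6) → (φ(2),φ(6)) = (1,6) ∈ E(G2) ✓
  (4,6) → (φ(4),φ(6)) = (5,6) ∈ E(G2) ✓
All 7 edges of G1 map to edges of G2, and |E(G1)| = |E(G2)| = 7, so φ is a bijection on edges as well as vertices. Hence G1 ≅ G2.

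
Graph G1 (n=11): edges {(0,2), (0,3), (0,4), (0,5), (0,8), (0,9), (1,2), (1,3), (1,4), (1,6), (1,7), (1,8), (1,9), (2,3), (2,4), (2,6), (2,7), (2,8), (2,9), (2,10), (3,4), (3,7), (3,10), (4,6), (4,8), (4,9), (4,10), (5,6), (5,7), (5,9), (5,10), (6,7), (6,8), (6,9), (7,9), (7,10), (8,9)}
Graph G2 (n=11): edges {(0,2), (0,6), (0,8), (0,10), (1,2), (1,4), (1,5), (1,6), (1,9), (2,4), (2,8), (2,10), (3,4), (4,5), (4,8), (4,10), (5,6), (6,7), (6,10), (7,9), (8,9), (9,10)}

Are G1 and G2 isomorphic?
No, not isomorphic

The graphs are NOT isomorphic.

Counting triangles (3-cliques): G1 has 49, G2 has 8.
Triangle count is an isomorphism invariant, so differing triangle counts rule out isomorphism.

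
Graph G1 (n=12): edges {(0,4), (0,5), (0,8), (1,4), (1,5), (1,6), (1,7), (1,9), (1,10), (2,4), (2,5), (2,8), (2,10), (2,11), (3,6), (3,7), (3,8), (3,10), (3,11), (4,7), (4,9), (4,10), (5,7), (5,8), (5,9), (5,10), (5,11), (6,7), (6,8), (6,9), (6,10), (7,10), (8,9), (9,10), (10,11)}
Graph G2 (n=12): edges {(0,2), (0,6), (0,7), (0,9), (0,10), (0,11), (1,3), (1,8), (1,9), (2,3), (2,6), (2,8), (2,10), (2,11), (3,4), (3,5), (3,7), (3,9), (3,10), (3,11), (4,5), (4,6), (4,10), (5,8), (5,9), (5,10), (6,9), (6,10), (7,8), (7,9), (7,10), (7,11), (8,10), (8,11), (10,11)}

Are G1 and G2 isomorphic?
Yes, isomorphic

The graphs are isomorphic.
One valid mapping φ: V(G1) → V(G2): 0→1, 1→11, 2→5, 3→6, 4→8, 5→3, 6→0, 7→2, 8→9, 9→7, 10→10, 11→4

Verify φ preserves adjacency — for each edge of G1, its image is an edge of G2:
  (0,4) → (φ(0),φ(4)) = (1,8) ∈ E(G2) ✓
  (0,5) → (φ(0),φ(5)) = (1,3) ∈ E(G2) ✓
  (0,8) → (φ(0),φ(8)) = (1,9) ∈ E(G2) ✓
  (1,4) → (φ(1),φ(4)) = (8,11) ∈ E(G2) ✓
  (1,5) → (φ(1),φ(5)) = (3,11) ∈ E(G2) ✓
  (1,6) → (φ(1),φ(6)) = (0,11) ∈ E(G2) ✓
  (1,7) → (φ(1),φ(7)) = (2,11) ∈ E(G2) ✓
  (1,9) → (φ(1),φ(9)) = (7,11) ∈ E(G2) ✓
  (1,10) → (φ(1),φ(10)) = (10,11) ∈ E(G2) ✓
  (2,4) → (φ(2),φ(4)) = (5,8) ∈ E(G2) ✓
  (2,5) → (φ(2),φ(5)) = (3,5) ∈ E(G2) ✓
  (2,8) → (φ(2),φ(8)) = (5,9) ∈ E(G2) ✓
  (2,10) → (φ(2),φ(10)) = (5,10) ∈ E(G2) ✓
  (2,11) → (φ(2),φ(11)) = (4,5) ∈ E(G2) ✓
  (3,6) → (φ(3),φ(6)) = (0,6) ∈ E(G2) ✓
  (3,7) → (φ(3),φ(7)) = (2,6) ∈ E(G2) ✓
  (3,8) → (φ(3),φ(8)) = (6,9) ∈ E(G2) ✓
  (3,10) → (φ(3),φ(10)) = (6,10) ∈ E(G2) ✓
  (3,11) → (φ(3),φ(11)) = (4,6) ∈ E(G2) ✓
  (4,7) → (φ(4),φ(7)) = (2,8) ∈ E(G2) ✓
  (4,9) → (φ(4),φ(9)) = (7,8) ∈ E(G2) ✓
  (4,10) → (φ(4),φ(10)) = (8,10) ∈ E(G2) ✓
  (5,7) → (φ(5),φ(7)) = (2,3) ∈ E(G2) ✓
  (5,8) → (φ(5),φ(8)) = (3,9) ∈ E(G2) ✓
  (5,9) → (φ(5),φ(9)) = (3,7) ∈ E(G2) ✓
  (5,10) → (φ(5),φ(10)) = (3,10) ∈ E(G2) ✓
  (5,11) → (φ(5),φ(11)) = (3,4) ∈ E(G2) ✓
  (6,7) → (φ(6),φ(7)) = (0,2) ∈ E(G2) ✓
  (6,8) → (φ(6),φ(8)) = (0,9) ∈ E(G2) ✓
  (6,9) → (φ(6),φ(9)) = (0,7) ∈ E(G2) ✓
  (6,10) → (φ(6),φ(10)) = (0,10) ∈ E(G2) ✓
  (7,10) → (φ(7),φ(10)) = (2,10) ∈ E(G2) ✓
  (8,9) → (φ(8),φ(9)) = (7,9) ∈ E(G2) ✓
  (9,10) → (φ(9),φ(10)) = (7,10) ∈ E(G2) ✓
  (10,11) → (φ(10),φ(11)) = (4,10) ∈ E(G2) ✓
All 35 edges of G1 map to edges of G2, and |E(G1)| = |E(G2)| = 35, so φ is a bijection on edges as well as vertices. Hence G1 ≅ G2.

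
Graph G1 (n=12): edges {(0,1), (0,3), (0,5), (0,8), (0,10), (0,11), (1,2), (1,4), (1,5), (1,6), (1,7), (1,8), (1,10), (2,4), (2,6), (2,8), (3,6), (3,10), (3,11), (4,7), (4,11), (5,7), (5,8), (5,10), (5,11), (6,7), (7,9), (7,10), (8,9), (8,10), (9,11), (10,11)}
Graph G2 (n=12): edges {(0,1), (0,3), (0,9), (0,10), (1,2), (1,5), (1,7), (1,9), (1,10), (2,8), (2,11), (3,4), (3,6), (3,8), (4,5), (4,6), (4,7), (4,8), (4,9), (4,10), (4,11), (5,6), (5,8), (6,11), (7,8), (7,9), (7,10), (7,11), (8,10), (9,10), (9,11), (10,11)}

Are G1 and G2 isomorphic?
Yes, isomorphic

The graphs are isomorphic.
One valid mapping φ: V(G1) → V(G2): 0→9, 1→4, 2→6, 3→0, 4→5, 5→7, 6→3, 7→8, 8→11, 9→2, 10→10, 11→1

Verify φ preserves adjacency — for each edge of G1, its image is an edge of G2:
  (0,1) → (φ(0),φ(1)) = (4,9) ∈ E(G2) ✓
  (0,3) → (φ(0),φ(3)) = (0,9) ∈ E(G2) ✓
  (0,5) → (φ(0),φ(5)) = (7,9) ∈ E(G2) ✓
  (0,8) → (φ(0),φ(8)) = (9,11) ∈ E(G2) ✓
  (0,10) → (φ(0),φ(10)) = (9,10) ∈ E(G2) ✓
  (0,11) → (φ(0),φ(11)) = (1,9) ∈ E(G2) ✓
  (1,2) → (φ(1),φ(2)) = (4,6) ∈ E(G2) ✓
  (1,4) → (φ(1),φ(4)) = (4,5) ∈ E(G2) ✓
  (1,5) → (φ(1),φ(5)) = (4,7) ∈ E(G2) ✓
  (1,6) → (φ(1),φ(6)) = (3,4) ∈ E(G2) ✓
  (1,7) → (φ(1),φ(7)) = (4,8) ∈ E(G2) ✓
  (1,8) → (φ(1),φ(8)) = (4,11) ∈ E(G2) ✓
  (1,10) → (φ(1),φ(10)) = (4,10) ∈ E(G2) ✓
  (2,4) → (φ(2),φ(4)) = (5,6) ∈ E(G2) ✓
  (2,6) → (φ(2),φ(6)) = (3,6) ∈ E(G2) ✓
  (2,8) → (φ(2),φ(8)) = (6,11) ∈ E(G2) ✓
  (3,6) → (φ(3),φ(6)) = (0,3) ∈ E(G2) ✓
  (3,10) → (φ(3),φ(10)) = (0,10) ∈ E(G2) ✓
  (3,11) → (φ(3),φ(11)) = (0,1) ∈ E(G2) ✓
  (4,7) → (φ(4),φ(7)) = (5,8) ∈ E(G2) ✓
  (4,11) → (φ(4),φ(11)) = (1,5) ∈ E(G2) ✓
  (5,7) → (φ(5),φ(7)) = (7,8) ∈ E(G2) ✓
  (5,8) → (φ(5),φ(8)) = (7,11) ∈ E(G2) ✓
  (5,10) → (φ(5),φ(10)) = (7,10) ∈ E(G2) ✓
  (5,11) → (φ(5),φ(11)) = (1,7) ∈ E(G2) ✓
  (6,7) → (φ(6),φ(7)) = (3,8) ∈ E(G2) ✓
  (7,9) → (φ(7),φ(9)) = (2,8) ∈ E(G2) ✓
  (7,10) → (φ(7),φ(10)) = (8,10) ∈ E(G2) ✓
  (8,9) → (φ(8),φ(9)) = (2,11) ∈ E(G2) ✓
  (8,10) → (φ(8),φ(10)) = (10,11) ∈ E(G2) ✓
  (9,11) → (φ(9),φ(11)) = (1,2) ∈ E(G2) ✓
  (10,11) → (φ(10),φ(11)) = (1,10) ∈ E(G2) ✓
All 32 edges of G1 map to edges of G2, and |E(G1)| = |E(G2)| = 32, so φ is a bijection on edges as well as vertices. Hence G1 ≅ G2.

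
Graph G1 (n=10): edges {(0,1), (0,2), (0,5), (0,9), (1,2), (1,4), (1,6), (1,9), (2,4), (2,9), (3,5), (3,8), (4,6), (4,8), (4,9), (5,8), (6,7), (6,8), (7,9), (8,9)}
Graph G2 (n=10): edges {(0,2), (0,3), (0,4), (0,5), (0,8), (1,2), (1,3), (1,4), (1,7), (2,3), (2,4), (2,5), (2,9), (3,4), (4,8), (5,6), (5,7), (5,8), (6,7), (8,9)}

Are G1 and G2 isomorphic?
Yes, isomorphic

The graphs are isomorphic.
One valid mapping φ: V(G1) → V(G2): 0→1, 1→4, 2→3, 3→6, 4→0, 5→7, 6→8, 7→9, 8→5, 9→2

Verify φ preserves adjacency — for each edge of G1, its image is an edge of G2:
  (0,1) → (φ(0),φ(1)) = (1,4) ∈ E(G2) ✓
  (0,2) → (φ(0),φ(2)) = (1,3) ∈ E(G2) ✓
  (0,5) → (φ(0),φ(5)) = (1,7) ∈ E(G2) ✓
  (0,9) → (φ(0),φ(9)) = (1,2) ∈ E(G2) ✓
  (1,2) → (φ(1),φ(2)) = (3,4) ∈ E(G2) ✓
  (1,4) → (φ(1),φ(4)) = (0,4) ∈ E(G2) ✓
  (1,6) → (φ(1),φ(6)) = (4,8) ∈ E(G2) ✓
  (1,9) → (φ(1),φ(9)) = (2,4) ∈ E(G2) ✓
  (2,4) → (φ(2),φ(4)) = (0,3) ∈ E(G2) ✓
  (2,9) → (φ(2),φ(9)) = (2,3) ∈ E(G2) ✓
  (3,5) → (φ(3),φ(5)) = (6,7) ∈ E(G2) ✓
  (3,8) → (φ(3),φ(8)) = (5,6) ∈ E(G2) ✓
  (4,6) → (φ(4),φ(6)) = (0,8) ∈ E(G2) ✓
  (4,8) → (φ(4),φ(8)) = (0,5) ∈ E(G2) ✓
  (4,9) → (φ(4),φ(9)) = (0,2) ∈ E(G2) ✓
  (5,8) → (φ(5),φ(8)) = (5,7) ∈ E(G2) ✓
  (6,7) → (φ(6),φ(7)) = (8,9) ∈ E(G2) ✓
  (6,8) → (φ(6),φ(8)) = (5,8) ∈ E(G2) ✓
  (7,9) → (φ(7),φ(9)) = (2,9) ∈ E(G2) ✓
  (8,9) → (φ(8),φ(9)) = (2,5) ∈ E(G2) ✓
All 20 edges of G1 map to edges of G2, and |E(G1)| = |E(G2)| = 20, so φ is a bijection on edges as well as vertices. Hence G1 ≅ G2.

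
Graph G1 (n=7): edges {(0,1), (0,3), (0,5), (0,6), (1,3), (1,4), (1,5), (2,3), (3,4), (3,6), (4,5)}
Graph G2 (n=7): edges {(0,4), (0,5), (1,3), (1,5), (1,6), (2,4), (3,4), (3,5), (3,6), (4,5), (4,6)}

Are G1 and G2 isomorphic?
Yes, isomorphic

The graphs are isomorphic.
One valid mapping φ: V(G1) → V(G2): 0→5, 1→3, 2→2, 3→4, 4→6, 5→1, 6→0

Verify φ preserves adjacency — for each edge of G1, its image is an edge of G2:
  (0,1) → (φ(0),φ(1)) = (3,5) ∈ E(G2) ✓
  (0,3) → (φ(0),φ(3)) = (4,5) ∈ E(G2) ✓
  (0,5) → (φ(0),φ(5)) = (1,5) ∈ E(G2) ✓
  (0,6) → (φ(0),φ(6)) = (0,5) ∈ E(G2) ✓
  (1,3) → (φ(1),φ(3)) = (3,4) ∈ E(G2) ✓
  (1,4) → (φ(1),φ(4)) = (3,6) ∈ E(G2) ✓
  (1,5) → (φ(1),φ(5)) = (1,3) ∈ E(G2) ✓
  (2,3) → (φ(2),φ(3)) = (2,4) ∈ E(G2) ✓
  (3,4) → (φ(3),φ(4)) = (4,6) ∈ E(G2) ✓
  (3,6) → (φ(3),φ(6)) = (0,4) ∈ E(G2) ✓
  (4,5) → (φ(4),φ(5)) = (1,6) ∈ E(G2) ✓
All 11 edges of G1 map to edges of G2, and |E(G1)| = |E(G2)| = 11, so φ is a bijection on edges as well as vertices. Hence G1 ≅ G2.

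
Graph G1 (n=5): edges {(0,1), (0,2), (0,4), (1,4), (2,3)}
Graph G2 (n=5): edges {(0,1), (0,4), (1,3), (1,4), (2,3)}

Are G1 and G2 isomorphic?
Yes, isomorphic

The graphs are isomorphic.
One valid mapping φ: V(G1) → V(G2): 0→1, 1→0, 2→3, 3→2, 4→4

Verify φ preserves adjacency — for each edge of G1, its image is an edge of G2:
  (0,1) → (φ(0),φ(1)) = (0,1) ∈ E(G2) ✓
  (0,2) → (φ(0),φ(2)) = (1,3) ∈ E(G2) ✓
  (0,4) → (φ(0),φ(4)) = (1,4) ∈ E(G2) ✓
  (1,4) → (φ(1),φ(4)) = (0,4) ∈ E(G2) ✓
  (2,3) → (φ(2),φ(3)) = (2,3) ∈ E(G2) ✓
All 5 edges of G1 map to edges of G2, and |E(G1)| = |E(G2)| = 5, so φ is a bijection on edges as well as vertices. Hence G1 ≅ G2.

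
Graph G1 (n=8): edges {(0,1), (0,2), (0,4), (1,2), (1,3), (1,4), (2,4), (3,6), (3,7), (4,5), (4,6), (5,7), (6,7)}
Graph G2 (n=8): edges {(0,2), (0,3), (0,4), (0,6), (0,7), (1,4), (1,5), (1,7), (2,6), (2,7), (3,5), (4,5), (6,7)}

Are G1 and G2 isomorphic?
Yes, isomorphic

The graphs are isomorphic.
One valid mapping φ: V(G1) → V(G2): 0→6, 1→7, 2→2, 3→1, 4→0, 5→3, 6→4, 7→5

Verify φ preserves adjacency — for each edge of G1, its image is an edge of G2:
  (0,1) → (φ(0),φ(1)) = (6,7) ∈ E(G2) ✓
  (0,2) → (φ(0),φ(2)) = (2,6) ∈ E(G2) ✓
  (0,4) → (φ(0),φ(4)) = (0,6) ∈ E(G2) ✓
  (1,2) → (φ(1),φ(2)) = (2,7) ∈ E(G2) ✓
  (1,3) → (φ(1),φ(3)) = (1,7) ∈ E(G2) ✓
  (1,4) → (φ(1),φ(4)) = (0,7) ∈ E(G2) ✓
  (2,4) → (φ(2),φ(4)) = (0,2) ∈ E(G2) ✓
  (3,6) → (φ(3),φ(6)) = (1,4) ∈ E(G2) ✓
  (3,7) → (φ(3),φ(7)) = (1,5) ∈ E(G2) ✓
  (4,5) → (φ(4),φ(5)) = (0,3) ∈ E(G2) ✓
  (4,6) → (φ(4),φ(6)) = (0,4) ∈ E(G2) ✓
  (5,7) → (φ(5),φ(7)) = (3,5) ∈ E(G2) ✓
  (6,7) → (φ(6),φ(7)) = (4,5) ∈ E(G2) ✓
All 13 edges of G1 map to edges of G2, and |E(G1)| = |E(G2)| = 13, so φ is a bijection on edges as well as vertices. Hence G1 ≅ G2.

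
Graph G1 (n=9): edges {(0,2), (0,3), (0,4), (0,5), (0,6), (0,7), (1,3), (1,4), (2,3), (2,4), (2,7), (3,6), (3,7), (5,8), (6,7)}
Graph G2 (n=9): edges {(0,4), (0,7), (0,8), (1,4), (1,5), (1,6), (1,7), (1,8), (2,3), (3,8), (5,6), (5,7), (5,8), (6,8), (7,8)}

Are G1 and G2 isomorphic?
Yes, isomorphic

The graphs are isomorphic.
One valid mapping φ: V(G1) → V(G2): 0→8, 1→4, 2→7, 3→1, 4→0, 5→3, 6→6, 7→5, 8→2

Verify φ preserves adjacency — for each edge of G1, its image is an edge of G2:
  (0,2) → (φ(0),φ(2)) = (7,8) ∈ E(G2) ✓
  (0,3) → (φ(0),φ(3)) = (1,8) ∈ E(G2) ✓
  (0,4) → (φ(0),φ(4)) = (0,8) ∈ E(G2) ✓
  (0,5) → (φ(0),φ(5)) = (3,8) ∈ E(G2) ✓
  (0,6) → (φ(0),φ(6)) = (6,8) ∈ E(G2) ✓
  (0,7) → (φ(0),φ(7)) = (5,8) ∈ E(G2) ✓
  (1,3) → (φ(1),φ(3)) = (1,4) ∈ E(G2) ✓
  (1,4) → (φ(1),φ(4)) = (0,4) ∈ E(G2) ✓
  (2,3) → (φ(2),φ(3)) = (1,7) ∈ E(G2) ✓
  (2,4) → (φ(2),φ(4)) = (0,7) ∈ E(G2) ✓
  (2,7) → (φ(2),φ(7)) = (5,7) ∈ E(G2) ✓
  (3,6) → (φ(3),φ(6)) = (1,6) ∈ E(G2) ✓
  (3,7) → (φ(3),φ(7)) = (1,5) ∈ E(G2) ✓
  (5,8) → (φ(5),φ(8)) = (2,3) ∈ E(G2) ✓
  (6,7) → (φ(6),φ(7)) = (5,6) ∈ E(G2) ✓
All 15 edges of G1 map to edges of G2, and |E(G1)| = |E(G2)| = 15, so φ is a bijection on edges as well as vertices. Hence G1 ≅ G2.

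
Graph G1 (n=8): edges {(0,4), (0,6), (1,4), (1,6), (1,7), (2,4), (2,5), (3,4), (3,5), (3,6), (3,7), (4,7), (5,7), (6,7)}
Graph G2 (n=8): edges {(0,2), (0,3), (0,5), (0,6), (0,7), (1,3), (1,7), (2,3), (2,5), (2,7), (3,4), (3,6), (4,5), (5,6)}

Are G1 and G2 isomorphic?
Yes, isomorphic

The graphs are isomorphic.
One valid mapping φ: V(G1) → V(G2): 0→4, 1→6, 2→1, 3→2, 4→3, 5→7, 6→5, 7→0

Verify φ preserves adjacency — for each edge of G1, its image is an edge of G2:
  (0,4) → (φ(0),φ(4)) = (3,4) ∈ E(G2) ✓
  (0,6) → (φ(0),φ(6)) = (4,5) ∈ E(G2) ✓
  (1,4) → (φ(1),φ(4)) = (3,6) ∈ E(G2) ✓
  (1,6) → (φ(1),φ(6)) = (5,6) ∈ E(G2) ✓
  (1,7) → (φ(1),φ(7)) = (0,6) ∈ E(G2) ✓
  (2,4) → (φ(2),φ(4)) = (1,3) ∈ E(G2) ✓
  (2,5) → (φ(2),φ(5)) = (1,7) ∈ E(G2) ✓
  (3,4) → (φ(3),φ(4)) = (2,3) ∈ E(G2) ✓
  (3,5) → (φ(3),φ(5)) = (2,7) ∈ E(G2) ✓
  (3,6) → (φ(3),φ(6)) = (2,5) ∈ E(G2) ✓
  (3,7) → (φ(3),φ(7)) = (0,2) ∈ E(G2) ✓
  (4,7) → (φ(4),φ(7)) = (0,3) ∈ E(G2) ✓
  (5,7) → (φ(5),φ(7)) = (0,7) ∈ E(G2) ✓
  (6,7) → (φ(6),φ(7)) = (0,5) ∈ E(G2) ✓
All 14 edges of G1 map to edges of G2, and |E(G1)| = |E(G2)| = 14, so φ is a bijection on edges as well as vertices. Hence G1 ≅ G2.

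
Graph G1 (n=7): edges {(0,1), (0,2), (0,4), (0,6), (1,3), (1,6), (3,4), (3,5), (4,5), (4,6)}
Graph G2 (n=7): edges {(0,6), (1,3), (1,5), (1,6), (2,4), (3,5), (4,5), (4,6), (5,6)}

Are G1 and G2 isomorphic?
No, not isomorphic

The graphs are NOT isomorphic.

Degrees in G1: deg(0)=4, deg(1)=3, deg(2)=1, deg(3)=3, deg(4)=4, deg(5)=2, deg(6)=3.
Sorted degree sequence of G1: [4, 4, 3, 3, 3, 2, 1].
Degrees in G2: deg(0)=1, deg(1)=3, deg(2)=1, deg(3)=2, deg(4)=3, deg(5)=4, deg(6)=4.
Sorted degree sequence of G2: [4, 4, 3, 3, 2, 1, 1].
The (sorted) degree sequence is an isomorphism invariant, so since G1 and G2 have different degree sequences they cannot be isomorphic.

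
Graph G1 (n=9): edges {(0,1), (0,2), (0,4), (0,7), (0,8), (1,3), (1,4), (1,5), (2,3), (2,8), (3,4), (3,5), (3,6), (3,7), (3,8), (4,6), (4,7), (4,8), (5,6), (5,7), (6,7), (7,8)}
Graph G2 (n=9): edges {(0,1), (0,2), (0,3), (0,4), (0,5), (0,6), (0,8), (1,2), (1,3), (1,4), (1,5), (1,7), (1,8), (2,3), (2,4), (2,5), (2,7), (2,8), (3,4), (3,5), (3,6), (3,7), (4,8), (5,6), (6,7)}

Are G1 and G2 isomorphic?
No, not isomorphic

The graphs are NOT isomorphic.

Degrees in G1: deg(0)=5, deg(1)=4, deg(2)=3, deg(3)=7, deg(4)=6, deg(5)=4, deg(6)=4, deg(7)=6, deg(8)=5.
Sorted degree sequence of G1: [7, 6, 6, 5, 5, 4, 4, 4, 3].
Degrees in G2: deg(0)=7, deg(1)=7, deg(2)=7, deg(3)=7, deg(4)=5, deg(5)=5, deg(6)=4, deg(7)=4, deg(8)=4.
Sorted degree sequence of G2: [7, 7, 7, 7, 5, 5, 4, 4, 4].
The (sorted) degree sequence is an isomorphism invariant, so since G1 and G2 have different degree sequences they cannot be isomorphic.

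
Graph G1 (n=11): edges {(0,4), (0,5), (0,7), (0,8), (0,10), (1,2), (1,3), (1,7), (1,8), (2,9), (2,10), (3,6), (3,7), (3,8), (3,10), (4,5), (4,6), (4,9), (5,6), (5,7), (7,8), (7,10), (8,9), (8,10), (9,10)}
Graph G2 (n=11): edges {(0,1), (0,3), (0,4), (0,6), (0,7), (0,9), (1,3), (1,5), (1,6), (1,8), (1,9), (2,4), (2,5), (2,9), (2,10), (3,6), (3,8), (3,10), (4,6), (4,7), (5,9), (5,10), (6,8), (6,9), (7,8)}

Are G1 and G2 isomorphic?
Yes, isomorphic

The graphs are isomorphic.
One valid mapping φ: V(G1) → V(G2): 0→9, 1→8, 2→7, 3→3, 4→2, 5→5, 6→10, 7→1, 8→6, 9→4, 10→0

Verify φ preserves adjacency — for each edge of G1, its image is an edge of G2:
  (0,4) → (φ(0),φ(4)) = (2,9) ∈ E(G2) ✓
  (0,5) → (φ(0),φ(5)) = (5,9) ∈ E(G2) ✓
  (0,7) → (φ(0),φ(7)) = (1,9) ∈ E(G2) ✓
  (0,8) → (φ(0),φ(8)) = (6,9) ∈ E(G2) ✓
  (0,10) → (φ(0),φ(10)) = (0,9) ∈ E(G2) ✓
  (1,2) → (φ(1),φ(2)) = (7,8) ∈ E(G2) ✓
  (1,3) → (φ(1),φ(3)) = (3,8) ∈ E(G2) ✓
  (1,7) → (φ(1),φ(7)) = (1,8) ∈ E(G2) ✓
  (1,8) → (φ(1),φ(8)) = (6,8) ∈ E(G2) ✓
  (2,9) → (φ(2),φ(9)) = (4,7) ∈ E(G2) ✓
  (2,10) → (φ(2),φ(10)) = (0,7) ∈ E(G2) ✓
  (3,6) → (φ(3),φ(6)) = (3,10) ∈ E(G2) ✓
  (3,7) → (φ(3),φ(7)) = (1,3) ∈ E(G2) ✓
  (3,8) → (φ(3),φ(8)) = (3,6) ∈ E(G2) ✓
  (3,10) → (φ(3),φ(10)) = (0,3) ∈ E(G2) ✓
  (4,5) → (φ(4),φ(5)) = (2,5) ∈ E(G2) ✓
  (4,6) → (φ(4),φ(6)) = (2,10) ∈ E(G2) ✓
  (4,9) → (φ(4),φ(9)) = (2,4) ∈ E(G2) ✓
  (5,6) → (φ(5),φ(6)) = (5,10) ∈ E(G2) ✓
  (5,7) → (φ(5),φ(7)) = (1,5) ∈ E(G2) ✓
  (7,8) → (φ(7),φ(8)) = (1,6) ∈ E(G2) ✓
  (7,10) → (φ(7),φ(10)) = (0,1) ∈ E(G2) ✓
  (8,9) → (φ(8),φ(9)) = (4,6) ∈ E(G2) ✓
  (8,10) → (φ(8),φ(10)) = (0,6) ∈ E(G2) ✓
  (9,10) → (φ(9),φ(10)) = (0,4) ∈ E(G2) ✓
All 25 edges of G1 map to edges of G2, and |E(G1)| = |E(G2)| = 25, so φ is a bijection on edges as well as vertices. Hence G1 ≅ G2.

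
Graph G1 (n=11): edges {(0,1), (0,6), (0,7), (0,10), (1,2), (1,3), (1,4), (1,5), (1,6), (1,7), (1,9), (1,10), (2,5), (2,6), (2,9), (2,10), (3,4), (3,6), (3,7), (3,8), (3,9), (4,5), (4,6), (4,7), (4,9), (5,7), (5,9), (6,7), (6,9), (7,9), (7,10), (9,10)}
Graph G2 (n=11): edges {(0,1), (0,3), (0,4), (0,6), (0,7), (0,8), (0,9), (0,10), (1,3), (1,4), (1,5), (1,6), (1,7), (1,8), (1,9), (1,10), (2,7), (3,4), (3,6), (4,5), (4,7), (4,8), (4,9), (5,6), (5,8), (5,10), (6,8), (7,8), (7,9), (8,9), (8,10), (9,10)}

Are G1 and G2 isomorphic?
Yes, isomorphic

The graphs are isomorphic.
One valid mapping φ: V(G1) → V(G2): 0→3, 1→1, 2→5, 3→7, 4→9, 5→10, 6→4, 7→0, 8→2, 9→8, 10→6

Verify φ preserves adjacency — for each edge of G1, its image is an edge of G2:
  (0,1) → (φ(0),φ(1)) = (1,3) ∈ E(G2) ✓
  (0,6) → (φ(0),φ(6)) = (3,4) ∈ E(G2) ✓
  (0,7) → (φ(0),φ(7)) = (0,3) ∈ E(G2) ✓
  (0,10) → (φ(0),φ(10)) = (3,6) ∈ E(G2) ✓
  (1,2) → (φ(1),φ(2)) = (1,5) ∈ E(G2) ✓
  (1,3) → (φ(1),φ(3)) = (1,7) ∈ E(G2) ✓
  (1,4) → (φ(1),φ(4)) = (1,9) ∈ E(G2) ✓
  (1,5) → (φ(1),φ(5)) = (1,10) ∈ E(G2) ✓
  (1,6) → (φ(1),φ(6)) = (1,4) ∈ E(G2) ✓
  (1,7) → (φ(1),φ(7)) = (0,1) ∈ E(G2) ✓
  (1,9) → (φ(1),φ(9)) = (1,8) ∈ E(G2) ✓
  (1,10) → (φ(1),φ(10)) = (1,6) ∈ E(G2) ✓
  (2,5) → (φ(2),φ(5)) = (5,10) ∈ E(G2) ✓
  (2,6) → (φ(2),φ(6)) = (4,5) ∈ E(G2) ✓
  (2,9) → (φ(2),φ(9)) = (5,8) ∈ E(G2) ✓
  (2,10) → (φ(2),φ(10)) = (5,6) ∈ E(G2) ✓
  (3,4) → (φ(3),φ(4)) = (7,9) ∈ E(G2) ✓
  (3,6) → (φ(3),φ(6)) = (4,7) ∈ E(G2) ✓
  (3,7) → (φ(3),φ(7)) = (0,7) ∈ E(G2) ✓
  (3,8) → (φ(3),φ(8)) = (2,7) ∈ E(G2) ✓
  (3,9) → (φ(3),φ(9)) = (7,8) ∈ E(G2) ✓
  (4,5) → (φ(4),φ(5)) = (9,10) ∈ E(G2) ✓
  (4,6) → (φ(4),φ(6)) = (4,9) ∈ E(G2) ✓
  (4,7) → (φ(4),φ(7)) = (0,9) ∈ E(G2) ✓
  (4,9) → (φ(4),φ(9)) = (8,9) ∈ E(G2) ✓
  (5,7) → (φ(5),φ(7)) = (0,10) ∈ E(G2) ✓
  (5,9) → (φ(5),φ(9)) = (8,10) ∈ E(G2) ✓
  (6,7) → (φ(6),φ(7)) = (0,4) ∈ E(G2) ✓
  (6,9) → (φ(6),φ(9)) = (4,8) ∈ E(G2) ✓
  (7,9) → (φ(7),φ(9)) = (0,8) ∈ E(G2) ✓
  (7,10) → (φ(7),φ(10)) = (0,6) ∈ E(G2) ✓
  (9,10) → (φ(9),φ(10)) = (6,8) ∈ E(G2) ✓
All 32 edges of G1 map to edges of G2, and |E(G1)| = |E(G2)| = 32, so φ is a bijection on edges as well as vertices. Hence G1 ≅ G2.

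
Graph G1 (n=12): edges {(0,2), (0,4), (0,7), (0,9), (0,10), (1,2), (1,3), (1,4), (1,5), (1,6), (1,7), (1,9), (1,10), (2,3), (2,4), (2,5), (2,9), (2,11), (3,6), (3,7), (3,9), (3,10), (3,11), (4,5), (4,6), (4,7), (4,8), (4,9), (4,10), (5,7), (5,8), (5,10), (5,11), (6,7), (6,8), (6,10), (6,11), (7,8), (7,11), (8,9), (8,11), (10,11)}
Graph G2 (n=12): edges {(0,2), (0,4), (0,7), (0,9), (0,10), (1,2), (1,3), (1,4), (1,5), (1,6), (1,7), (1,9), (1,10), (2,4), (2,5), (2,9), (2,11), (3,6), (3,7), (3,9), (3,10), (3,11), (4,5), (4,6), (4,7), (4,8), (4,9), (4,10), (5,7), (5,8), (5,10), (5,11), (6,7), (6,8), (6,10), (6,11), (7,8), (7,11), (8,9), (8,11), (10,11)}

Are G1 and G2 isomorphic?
No, not isomorphic

The graphs are NOT isomorphic.

Counting edges: G1 has 42 edge(s); G2 has 41 edge(s).
Edge count is an isomorphism invariant (a bijection on vertices induces a bijection on edges), so differing edge counts rule out isomorphism.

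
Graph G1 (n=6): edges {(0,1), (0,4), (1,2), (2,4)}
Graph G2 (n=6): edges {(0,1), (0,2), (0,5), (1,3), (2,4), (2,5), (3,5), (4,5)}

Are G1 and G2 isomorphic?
No, not isomorphic

The graphs are NOT isomorphic.

Counting triangles (3-cliques): G1 has 0, G2 has 2.
Triangle count is an isomorphism invariant, so differing triangle counts rule out isomorphism.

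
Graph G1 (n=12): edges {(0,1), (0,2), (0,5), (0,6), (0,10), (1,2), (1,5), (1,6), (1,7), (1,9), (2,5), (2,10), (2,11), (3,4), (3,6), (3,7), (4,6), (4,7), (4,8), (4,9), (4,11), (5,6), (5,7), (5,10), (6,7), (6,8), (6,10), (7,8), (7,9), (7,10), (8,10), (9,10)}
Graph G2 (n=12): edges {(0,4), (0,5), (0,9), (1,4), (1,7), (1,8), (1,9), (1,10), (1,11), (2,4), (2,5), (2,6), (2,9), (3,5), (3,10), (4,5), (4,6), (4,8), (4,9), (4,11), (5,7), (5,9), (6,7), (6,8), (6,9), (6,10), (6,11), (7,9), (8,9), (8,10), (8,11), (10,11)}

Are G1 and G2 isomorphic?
Yes, isomorphic

The graphs are isomorphic.
One valid mapping φ: V(G1) → V(G2): 0→11, 1→1, 2→10, 3→0, 4→5, 5→8, 6→4, 7→9, 8→2, 9→7, 10→6, 11→3

Verify φ preserves adjacency — for each edge of G1, its image is an edge of G2:
  (0,1) → (φ(0),φ(1)) = (1,11) ∈ E(G2) ✓
  (0,2) → (φ(0),φ(2)) = (10,11) ∈ E(G2) ✓
  (0,5) → (φ(0),φ(5)) = (8,11) ∈ E(G2) ✓
  (0,6) → (φ(0),φ(6)) = (4,11) ∈ E(G2) ✓
  (0,10) → (φ(0),φ(10)) = (6,11) ∈ E(G2) ✓
  (1,2) → (φ(1),φ(2)) = (1,10) ∈ E(G2) ✓
  (1,5) → (φ(1),φ(5)) = (1,8) ∈ E(G2) ✓
  (1,6) → (φ(1),φ(6)) = (1,4) ∈ E(G2) ✓
  (1,7) → (φ(1),φ(7)) = (1,9) ∈ E(G2) ✓
  (1,9) → (φ(1),φ(9)) = (1,7) ∈ E(G2) ✓
  (2,5) → (φ(2),φ(5)) = (8,10) ∈ E(G2) ✓
  (2,10) → (φ(2),φ(10)) = (6,10) ∈ E(G2) ✓
  (2,11) → (φ(2),φ(11)) = (3,10) ∈ E(G2) ✓
  (3,4) → (φ(3),φ(4)) = (0,5) ∈ E(G2) ✓
  (3,6) → (φ(3),φ(6)) = (0,4) ∈ E(G2) ✓
  (3,7) → (φ(3),φ(7)) = (0,9) ∈ E(G2) ✓
  (4,6) → (φ(4),φ(6)) = (4,5) ∈ E(G2) ✓
  (4,7) → (φ(4),φ(7)) = (5,9) ∈ E(G2) ✓
  (4,8) → (φ(4),φ(8)) = (2,5) ∈ E(G2) ✓
  (4,9) → (φ(4),φ(9)) = (5,7) ∈ E(G2) ✓
  (4,11) → (φ(4),φ(11)) = (3,5) ∈ E(G2) ✓
  (5,6) → (φ(5),φ(6)) = (4,8) ∈ E(G2) ✓
  (5,7) → (φ(5),φ(7)) = (8,9) ∈ E(G2) ✓
  (5,10) → (φ(5),φ(10)) = (6,8) ∈ E(G2) ✓
  (6,7) → (φ(6),φ(7)) = (4,9) ∈ E(G2) ✓
  (6,8) → (φ(6),φ(8)) = (2,4) ∈ E(G2) ✓
  (6,10) → (φ(6),φ(10)) = (4,6) ∈ E(G2) ✓
  (7,8) → (φ(7),φ(8)) = (2,9) ∈ E(G2) ✓
  (7,9) → (φ(7),φ(9)) = (7,9) ∈ E(G2) ✓
  (7,10) → (φ(7),φ(10)) = (6,9) ∈ E(G2) ✓
  (8,10) → (φ(8),φ(10)) = (2,6) ∈ E(G2) ✓
  (9,10) → (φ(9),φ(10)) = (6,7) ∈ E(G2) ✓
All 32 edges of G1 map to edges of G2, and |E(G1)| = |E(G2)| = 32, so φ is a bijection on edges as well as vertices. Hence G1 ≅ G2.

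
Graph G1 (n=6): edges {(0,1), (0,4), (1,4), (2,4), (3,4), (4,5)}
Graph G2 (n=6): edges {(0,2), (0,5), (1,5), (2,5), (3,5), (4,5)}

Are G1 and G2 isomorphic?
Yes, isomorphic

The graphs are isomorphic.
One valid mapping φ: V(G1) → V(G2): 0→2, 1→0, 2→3, 3→4, 4→5, 5→1

Verify φ preserves adjacency — for each edge of G1, its image is an edge of G2:
  (0,1) → (φ(0),φ(1)) = (0,2) ∈ E(G2) ✓
  (0,4) → (φ(0),φ(4)) = (2,5) ∈ E(G2) ✓
  (1,4) → (φ(1),φ(4)) = (0,5) ∈ E(G2) ✓
  (2,4) → (φ(2),φ(4)) = (3,5) ∈ E(G2) ✓
  (3,4) → (φ(3),φ(4)) = (4,5) ∈ E(G2) ✓
  (4,5) → (φ(4),φ(5)) = (1,5) ∈ E(G2) ✓
All 6 edges of G1 map to edges of G2, and |E(G1)| = |E(G2)| = 6, so φ is a bijection on edges as well as vertices. Hence G1 ≅ G2.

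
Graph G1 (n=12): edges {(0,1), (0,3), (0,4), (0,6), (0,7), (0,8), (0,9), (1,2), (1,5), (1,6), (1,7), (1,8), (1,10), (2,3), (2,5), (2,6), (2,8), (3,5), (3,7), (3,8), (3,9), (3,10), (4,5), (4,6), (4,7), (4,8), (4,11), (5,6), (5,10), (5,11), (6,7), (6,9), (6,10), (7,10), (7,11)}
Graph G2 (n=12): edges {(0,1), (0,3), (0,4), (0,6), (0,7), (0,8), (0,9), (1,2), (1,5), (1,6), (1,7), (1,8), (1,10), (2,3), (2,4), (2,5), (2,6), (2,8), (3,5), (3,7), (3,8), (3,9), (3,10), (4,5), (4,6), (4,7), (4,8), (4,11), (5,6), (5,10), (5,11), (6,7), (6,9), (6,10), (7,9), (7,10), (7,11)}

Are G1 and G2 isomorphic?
No, not isomorphic

The graphs are NOT isomorphic.

Counting edges: G1 has 35 edge(s); G2 has 37 edge(s).
Edge count is an isomorphism invariant (a bijection on vertices induces a bijection on edges), so differing edge counts rule out isomorphism.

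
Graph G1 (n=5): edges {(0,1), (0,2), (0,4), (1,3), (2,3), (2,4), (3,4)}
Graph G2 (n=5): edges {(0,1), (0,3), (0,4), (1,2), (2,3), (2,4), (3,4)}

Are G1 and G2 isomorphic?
Yes, isomorphic

The graphs are isomorphic.
One valid mapping φ: V(G1) → V(G2): 0→2, 1→1, 2→4, 3→0, 4→3

Verify φ preserves adjacency — for each edge of G1, its image is an edge of G2:
  (0,1) → (φ(0),φ(1)) = (1,2) ∈ E(G2) ✓
  (0,2) → (φ(0),φ(2)) = (2,4) ∈ E(G2) ✓
  (0,4) → (φ(0),φ(4)) = (2,3) ∈ E(G2) ✓
  (1,3) → (φ(1),φ(3)) = (0,1) ∈ E(G2) ✓
  (2,3) → (φ(2),φ(3)) = (0,4) ∈ E(G2) ✓
  (2,4) → (φ(2),φ(4)) = (3,4) ∈ E(G2) ✓
  (3,4) → (φ(3),φ(4)) = (0,3) ∈ E(G2) ✓
All 7 edges of G1 map to edges of G2, and |E(G1)| = |E(G2)| = 7, so φ is a bijection on edges as well as vertices. Hence G1 ≅ G2.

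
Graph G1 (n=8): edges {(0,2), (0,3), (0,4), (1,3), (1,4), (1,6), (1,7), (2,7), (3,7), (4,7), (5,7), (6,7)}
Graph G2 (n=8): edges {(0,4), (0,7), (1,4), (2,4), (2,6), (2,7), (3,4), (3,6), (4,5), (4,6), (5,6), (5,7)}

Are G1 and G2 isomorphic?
Yes, isomorphic

The graphs are isomorphic.
One valid mapping φ: V(G1) → V(G2): 0→7, 1→6, 2→0, 3→5, 4→2, 5→1, 6→3, 7→4

Verify φ preserves adjacency — for each edge of G1, its image is an edge of G2:
  (0,2) → (φ(0),φ(2)) = (0,7) ∈ E(G2) ✓
  (0,3) → (φ(0),φ(3)) = (5,7) ∈ E(G2) ✓
  (0,4) → (φ(0),φ(4)) = (2,7) ∈ E(G2) ✓
  (1,3) → (φ(1),φ(3)) = (5,6) ∈ E(G2) ✓
  (1,4) → (φ(1),φ(4)) = (2,6) ∈ E(G2) ✓
  (1,6) → (φ(1),φ(6)) = (3,6) ∈ E(G2) ✓
  (1,7) → (φ(1),φ(7)) = (4,6) ∈ E(G2) ✓
  (2,7) → (φ(2),φ(7)) = (0,4) ∈ E(G2) ✓
  (3,7) → (φ(3),φ(7)) = (4,5) ∈ E(G2) ✓
  (4,7) → (φ(4),φ(7)) = (2,4) ∈ E(G2) ✓
  (5,7) → (φ(5),φ(7)) = (1,4) ∈ E(G2) ✓
  (6,7) → (φ(6),φ(7)) = (3,4) ∈ E(G2) ✓
All 12 edges of G1 map to edges of G2, and |E(G1)| = |E(G2)| = 12, so φ is a bijection on edges as well as vertices. Hence G1 ≅ G2.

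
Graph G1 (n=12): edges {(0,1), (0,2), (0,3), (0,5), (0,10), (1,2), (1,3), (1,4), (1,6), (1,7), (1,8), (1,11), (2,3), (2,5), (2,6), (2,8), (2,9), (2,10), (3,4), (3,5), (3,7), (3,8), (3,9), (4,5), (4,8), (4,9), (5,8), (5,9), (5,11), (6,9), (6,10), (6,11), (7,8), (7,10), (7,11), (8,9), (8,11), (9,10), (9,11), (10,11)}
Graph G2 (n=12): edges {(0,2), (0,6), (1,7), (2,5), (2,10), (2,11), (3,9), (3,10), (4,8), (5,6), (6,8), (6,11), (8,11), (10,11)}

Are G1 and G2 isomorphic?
No, not isomorphic

The graphs are NOT isomorphic.

Connected components of G1: 1 component(s) with vertex sets [[0, 1, 2, 3, 4, 5, 6, 7, 8, 9, 10, 11]], sizes [12].
Connected components of G2: 2 component(s) with vertex sets [[1, 7], [0, 2, 3, 4, 5, 6, 8, 9, 10, 11]], sizes [2, 10].
The number of connected components (and the multiset of component sizes) is an isomorphism invariant — an isomorphism maps each component of G1 bijectively onto a component of G2. Since G1 has 1 component(s) and G2 has 2, they cannot be isomorphic.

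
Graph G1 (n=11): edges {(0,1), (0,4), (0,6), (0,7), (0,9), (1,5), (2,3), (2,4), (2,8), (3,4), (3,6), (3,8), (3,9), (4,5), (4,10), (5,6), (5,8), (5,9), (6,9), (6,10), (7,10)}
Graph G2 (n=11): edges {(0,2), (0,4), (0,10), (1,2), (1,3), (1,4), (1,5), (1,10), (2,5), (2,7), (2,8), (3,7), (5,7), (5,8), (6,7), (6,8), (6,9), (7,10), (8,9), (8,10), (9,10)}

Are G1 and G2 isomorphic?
Yes, isomorphic

The graphs are isomorphic.
One valid mapping φ: V(G1) → V(G2): 0→1, 1→3, 2→9, 3→8, 4→10, 5→7, 6→2, 7→4, 8→6, 9→5, 10→0

Verify φ preserves adjacency — for each edge of G1, its image is an edge of G2:
  (0,1) → (φ(0),φ(1)) = (1,3) ∈ E(G2) ✓
  (0,4) → (φ(0),φ(4)) = (1,10) ∈ E(G2) ✓
  (0,6) → (φ(0),φ(6)) = (1,2) ∈ E(G2) ✓
  (0,7) → (φ(0),φ(7)) = (1,4) ∈ E(G2) ✓
  (0,9) → (φ(0),φ(9)) = (1,5) ∈ E(G2) ✓
  (1,5) → (φ(1),φ(5)) = (3,7) ∈ E(G2) ✓
  (2,3) → (φ(2),φ(3)) = (8,9) ∈ E(G2) ✓
  (2,4) → (φ(2),φ(4)) = (9,10) ∈ E(G2) ✓
  (2,8) → (φ(2),φ(8)) = (6,9) ∈ E(G2) ✓
  (3,4) → (φ(3),φ(4)) = (8,10) ∈ E(G2) ✓
  (3,6) → (φ(3),φ(6)) = (2,8) ∈ E(G2) ✓
  (3,8) → (φ(3),φ(8)) = (6,8) ∈ E(G2) ✓
  (3,9) → (φ(3),φ(9)) = (5,8) ∈ E(G2) ✓
  (4,5) → (φ(4),φ(5)) = (7,10) ∈ E(G2) ✓
  (4,10) → (φ(4),φ(10)) = (0,10) ∈ E(G2) ✓
  (5,6) → (φ(5),φ(6)) = (2,7) ∈ E(G2) ✓
  (5,8) → (φ(5),φ(8)) = (6,7) ∈ E(G2) ✓
  (5,9) → (φ(5),φ(9)) = (5,7) ∈ E(G2) ✓
  (6,9) → (φ(6),φ(9)) = (2,5) ∈ E(G2) ✓
  (6,10) → (φ(6),φ(10)) = (0,2) ∈ E(G2) ✓
  (7,10) → (φ(7),φ(10)) = (0,4) ∈ E(G2) ✓
All 21 edges of G1 map to edges of G2, and |E(G1)| = |E(G2)| = 21, so φ is a bijection on edges as well as vertices. Hence G1 ≅ G2.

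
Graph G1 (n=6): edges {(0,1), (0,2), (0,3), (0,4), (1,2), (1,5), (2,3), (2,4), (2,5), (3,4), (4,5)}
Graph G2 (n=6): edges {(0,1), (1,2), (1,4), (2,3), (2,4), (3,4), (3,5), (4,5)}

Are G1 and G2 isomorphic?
No, not isomorphic

The graphs are NOT isomorphic.

Degrees in G1: deg(0)=4, deg(1)=3, deg(2)=5, deg(3)=3, deg(4)=4, deg(5)=3.
Sorted degree sequence of G1: [5, 4, 4, 3, 3, 3].
Degrees in G2: deg(0)=1, deg(1)=3, deg(2)=3, deg(3)=3, deg(4)=4, deg(5)=2.
Sorted degree sequence of G2: [4, 3, 3, 3, 2, 1].
The (sorted) degree sequence is an isomorphism invariant, so since G1 and G2 have different degree sequences they cannot be isomorphic.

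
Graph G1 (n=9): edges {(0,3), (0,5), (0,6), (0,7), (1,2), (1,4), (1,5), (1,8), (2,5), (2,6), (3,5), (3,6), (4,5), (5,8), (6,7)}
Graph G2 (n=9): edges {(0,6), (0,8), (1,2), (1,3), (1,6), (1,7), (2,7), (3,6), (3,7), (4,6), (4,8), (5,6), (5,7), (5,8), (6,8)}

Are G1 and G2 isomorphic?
Yes, isomorphic

The graphs are isomorphic.
One valid mapping φ: V(G1) → V(G2): 0→1, 1→8, 2→5, 3→3, 4→0, 5→6, 6→7, 7→2, 8→4

Verify φ preserves adjacency — for each edge of G1, its image is an edge of G2:
  (0,3) → (φ(0),φ(3)) = (1,3) ∈ E(G2) ✓
  (0,5) → (φ(0),φ(5)) = (1,6) ∈ E(G2) ✓
  (0,6) → (φ(0),φ(6)) = (1,7) ∈ E(G2) ✓
  (0,7) → (φ(0),φ(7)) = (1,2) ∈ E(G2) ✓
  (1,2) → (φ(1),φ(2)) = (5,8) ∈ E(G2) ✓
  (1,4) → (φ(1),φ(4)) = (0,8) ∈ E(G2) ✓
  (1,5) → (φ(1),φ(5)) = (6,8) ∈ E(G2) ✓
  (1,8) → (φ(1),φ(8)) = (4,8) ∈ E(G2) ✓
  (2,5) → (φ(2),φ(5)) = (5,6) ∈ E(G2) ✓
  (2,6) → (φ(2),φ(6)) = (5,7) ∈ E(G2) ✓
  (3,5) → (φ(3),φ(5)) = (3,6) ∈ E(G2) ✓
  (3,6) → (φ(3),φ(6)) = (3,7) ∈ E(G2) ✓
  (4,5) → (φ(4),φ(5)) = (0,6) ∈ E(G2) ✓
  (5,8) → (φ(5),φ(8)) = (4,6) ∈ E(G2) ✓
  (6,7) → (φ(6),φ(7)) = (2,7) ∈ E(G2) ✓
All 15 edges of G1 map to edges of G2, and |E(G1)| = |E(G2)| = 15, so φ is a bijection on edges as well as vertices. Hence G1 ≅ G2.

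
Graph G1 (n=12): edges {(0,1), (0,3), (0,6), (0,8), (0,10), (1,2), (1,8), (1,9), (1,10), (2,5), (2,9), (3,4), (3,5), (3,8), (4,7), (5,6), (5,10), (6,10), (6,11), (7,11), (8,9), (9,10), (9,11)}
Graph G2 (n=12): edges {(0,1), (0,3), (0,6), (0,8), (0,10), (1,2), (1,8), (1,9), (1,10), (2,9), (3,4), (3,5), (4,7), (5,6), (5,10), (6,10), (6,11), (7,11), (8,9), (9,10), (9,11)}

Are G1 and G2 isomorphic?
No, not isomorphic

The graphs are NOT isomorphic.

Counting edges: G1 has 23 edge(s); G2 has 21 edge(s).
Edge count is an isomorphism invariant (a bijection on vertices induces a bijection on edges), so differing edge counts rule out isomorphism.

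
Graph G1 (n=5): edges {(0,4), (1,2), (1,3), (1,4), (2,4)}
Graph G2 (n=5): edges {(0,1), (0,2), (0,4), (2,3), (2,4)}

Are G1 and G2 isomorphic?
Yes, isomorphic

The graphs are isomorphic.
One valid mapping φ: V(G1) → V(G2): 0→1, 1→2, 2→4, 3→3, 4→0

Verify φ preserves adjacency — for each edge of G1, its image is an edge of G2:
  (0,4) → (φ(0),φ(4)) = (0,1) ∈ E(G2) ✓
  (1,2) → (φ(1),φ(2)) = (2,4) ∈ E(G2) ✓
  (1,3) → (φ(1),φ(3)) = (2,3) ∈ E(G2) ✓
  (1,4) → (φ(1),φ(4)) = (0,2) ∈ E(G2) ✓
  (2,4) → (φ(2),φ(4)) = (0,4) ∈ E(G2) ✓
All 5 edges of G1 map to edges of G2, and |E(G1)| = |E(G2)| = 5, so φ is a bijection on edges as well as vertices. Hence G1 ≅ G2.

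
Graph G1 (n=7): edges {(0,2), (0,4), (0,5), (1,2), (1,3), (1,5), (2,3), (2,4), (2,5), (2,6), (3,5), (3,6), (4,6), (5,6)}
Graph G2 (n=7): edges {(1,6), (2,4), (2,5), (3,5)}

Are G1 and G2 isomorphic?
No, not isomorphic

The graphs are NOT isomorphic.

Counting triangles (3-cliques): G1 has 10, G2 has 0.
Triangle count is an isomorphism invariant, so differing triangle counts rule out isomorphism.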